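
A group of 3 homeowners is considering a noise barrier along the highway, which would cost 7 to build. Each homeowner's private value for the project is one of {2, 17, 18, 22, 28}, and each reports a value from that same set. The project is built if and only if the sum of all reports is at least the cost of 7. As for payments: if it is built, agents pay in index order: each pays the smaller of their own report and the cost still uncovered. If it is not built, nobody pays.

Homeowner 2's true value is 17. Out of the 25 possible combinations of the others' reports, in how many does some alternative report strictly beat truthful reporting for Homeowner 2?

Others report (2, 17): truth gives 12; report 2 gives 15 > 12. Violating.
Others report (2, 18): truth gives 12; report 2 gives 15 > 12. Violating.
Others report (2, 22): truth gives 12; report 2 gives 15 > 12. Violating.
Others report (2, 28): truth gives 12; report 2 gives 15 > 12. Violating.
Others report (2, 2): truth gives 12; no alternative beats it.
Others report (17, 2): truth gives 17; no alternative beats it.
(Checking all 25 profiles: 4 have a profitable deviation, 21 do not.)

4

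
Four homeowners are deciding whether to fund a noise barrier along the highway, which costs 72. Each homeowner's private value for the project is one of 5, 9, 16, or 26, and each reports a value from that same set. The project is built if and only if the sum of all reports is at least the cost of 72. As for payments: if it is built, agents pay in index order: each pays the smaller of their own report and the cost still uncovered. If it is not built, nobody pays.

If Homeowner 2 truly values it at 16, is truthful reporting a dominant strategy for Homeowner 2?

Consider the case where Homeowner 1 reports 16, Homeowner 3 reports 26 and Homeowner 4 reports 26.
Truthful report 16: project built, pays 16, utility 16 - 16 = 0.
Report 5 instead: project built, pays 5, utility 16 - 5 = 11.
Since 11 > 0, reporting 5 is strictly better here, so truthful reporting is not dominant.

No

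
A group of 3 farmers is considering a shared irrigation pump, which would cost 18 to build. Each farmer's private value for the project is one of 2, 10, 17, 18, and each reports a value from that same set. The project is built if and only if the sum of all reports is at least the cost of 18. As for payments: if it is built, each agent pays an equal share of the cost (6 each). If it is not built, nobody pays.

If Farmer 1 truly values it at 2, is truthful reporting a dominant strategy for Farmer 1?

Check each profile of the others' reports and compare truth against every alternative report.
Others report (2, 10): truth gives 0, best alternative gives -4.
Others report (10, 2): truth gives 0, best alternative gives -4.
Others report (2, 17): truth gives -4, best alternative gives -4.
Others report (2, 18): truth gives -4, best alternative gives -4.
Others report (10, 10): truth gives -4, best alternative gives -4.
Others report (10, 17): truth gives -4, best alternative gives -4.
(Remaining 10 profiles checked similarly; truth is weakly best in each.)
In every case the truthful report is at least as good as any alternative, so it is a dominant strategy.

Yes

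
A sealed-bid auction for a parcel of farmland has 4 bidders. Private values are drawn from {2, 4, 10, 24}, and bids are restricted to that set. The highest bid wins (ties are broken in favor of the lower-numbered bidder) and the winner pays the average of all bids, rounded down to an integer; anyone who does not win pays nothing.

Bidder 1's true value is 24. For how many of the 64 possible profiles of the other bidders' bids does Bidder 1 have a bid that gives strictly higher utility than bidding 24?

27

Others bid (2, 2, 2): truth gives 17; bid 2 gives 22 > 17. Violating.
Others bid (2, 2, 4): truth gives 16; bid 4 gives 21 > 16. Violating.
Others bid (2, 2, 10): truth gives 15; bid 10 gives 18 > 15. Violating.
Others bid (2, 4, 2): truth gives 16; bid 4 gives 21 > 16. Violating.
Others bid (2, 2, 24): truth gives 11; no alternative beats it.
Others bid (2, 4, 24): truth gives 11; no alternative beats it.
(Checking all 64 profiles: 27 have a profitable deviation, 37 do not.)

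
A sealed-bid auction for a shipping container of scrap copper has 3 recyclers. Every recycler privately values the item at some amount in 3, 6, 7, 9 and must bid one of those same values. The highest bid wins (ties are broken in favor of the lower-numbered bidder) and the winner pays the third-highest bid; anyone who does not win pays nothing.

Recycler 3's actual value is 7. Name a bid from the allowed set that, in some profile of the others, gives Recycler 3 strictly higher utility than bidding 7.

Suppose Recycler 1 bids 3 and Recycler 2 bids 7.
Bid 7: loses, pays 0, utility 0.
Bid 9: wins, pays 3, utility 7 - 3 = 4.
So bidding 9 beats truth here (4 > 0).

9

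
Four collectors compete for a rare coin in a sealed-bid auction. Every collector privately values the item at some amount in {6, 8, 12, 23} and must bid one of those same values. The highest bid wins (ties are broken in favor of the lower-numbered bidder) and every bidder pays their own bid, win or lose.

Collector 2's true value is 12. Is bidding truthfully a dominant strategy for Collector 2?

Consider the case where Collector 1 bids 6, Collector 3 bids 6 and Collector 4 bids 6.
Truthful bid 12: wins, pays 12, utility 12 - 12 = 0.
Bid 8 instead: wins, pays 8, utility 12 - 8 = 4.
Since 4 > 0, bidding 8 is strictly better here, so truthful bidding is not dominant.

No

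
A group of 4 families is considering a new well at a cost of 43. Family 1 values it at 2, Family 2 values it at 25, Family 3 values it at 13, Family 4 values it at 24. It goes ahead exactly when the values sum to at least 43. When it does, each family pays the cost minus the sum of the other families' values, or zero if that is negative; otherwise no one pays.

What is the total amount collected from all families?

7

Total value 64 ≥ cost 43, so it is built.
Family 1: others sum to 62; max(0, 43 - 62) = 0.
Family 2: others sum to 39; max(0, 43 - 39) = 4.
Family 3: others sum to 51; max(0, 43 - 51) = 0.
Family 4: others sum to 40; max(0, 43 - 40) = 3.
Total collected = 0 + 4 + 0 + 3 = 7.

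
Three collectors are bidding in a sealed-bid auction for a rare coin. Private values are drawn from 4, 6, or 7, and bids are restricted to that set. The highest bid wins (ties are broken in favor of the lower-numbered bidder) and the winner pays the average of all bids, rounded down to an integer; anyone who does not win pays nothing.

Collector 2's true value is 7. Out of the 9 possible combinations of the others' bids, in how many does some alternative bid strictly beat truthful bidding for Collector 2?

1

Others bid (4, 4): truth gives 2; bid 6 gives 3 > 2. Violating.
Others bid (4, 6): truth gives 2; no alternative beats it.
Others bid (4, 7): truth gives 1; no alternative beats it.
(Checking all 9 profiles: 1 has a profitable deviation, 8 do not.)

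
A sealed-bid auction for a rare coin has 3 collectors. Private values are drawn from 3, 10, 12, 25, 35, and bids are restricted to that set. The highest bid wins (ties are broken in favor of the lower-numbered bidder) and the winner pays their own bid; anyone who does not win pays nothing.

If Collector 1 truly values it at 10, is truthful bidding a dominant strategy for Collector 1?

No

Consider the case where Collector 2 bids 3 and Collector 3 bids 3.
Truthful bid 10: wins, pays 10, utility 10 - 10 = 0.
Bid 3 instead: wins, pays 3, utility 10 - 3 = 7.
Since 7 > 0, bidding 3 is strictly better here, so truthful bidding is not dominant.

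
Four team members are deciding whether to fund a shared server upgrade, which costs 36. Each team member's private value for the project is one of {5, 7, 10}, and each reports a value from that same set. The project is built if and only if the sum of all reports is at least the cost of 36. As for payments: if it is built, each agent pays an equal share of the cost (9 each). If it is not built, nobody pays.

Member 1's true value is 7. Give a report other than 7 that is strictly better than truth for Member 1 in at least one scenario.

5

Suppose Member 2 reports 10, Member 3 reports 10 and Member 4 reports 10.
Report 7: project built, pays 9, utility 7 - 9 = -2.
Report 5: project not built, utility 0.
So reporting 5 beats truth here (0 > -2).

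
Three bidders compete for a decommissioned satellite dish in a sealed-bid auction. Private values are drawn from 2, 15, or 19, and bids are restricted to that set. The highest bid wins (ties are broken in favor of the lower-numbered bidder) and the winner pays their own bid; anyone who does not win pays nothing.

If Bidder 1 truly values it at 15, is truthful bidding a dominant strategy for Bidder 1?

No

Consider the case where Bidder 2 bids 2 and Bidder 3 bids 2.
Truthful bid 15: wins, pays 15, utility 15 - 15 = 0.
Bid 2 instead: wins, pays 2, utility 15 - 2 = 13.
Since 13 > 0, bidding 2 is strictly better here, so truthful bidding is not dominant.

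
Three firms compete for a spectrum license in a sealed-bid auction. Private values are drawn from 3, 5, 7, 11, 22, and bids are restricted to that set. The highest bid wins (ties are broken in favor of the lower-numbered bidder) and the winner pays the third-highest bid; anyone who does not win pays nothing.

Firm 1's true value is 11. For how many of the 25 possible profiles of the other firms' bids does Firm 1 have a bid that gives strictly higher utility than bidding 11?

Others bid (3, 22): truth gives 0; bid 22 gives 8 > 0. Violating.
Others bid (5, 22): truth gives 0; bid 22 gives 6 > 0. Violating.
Others bid (7, 22): truth gives 0; bid 22 gives 4 > 0. Violating.
Others bid (22, 3): truth gives 0; bid 22 gives 8 > 0. Violating.
Others bid (3, 3): truth gives 8; no alternative beats it.
Others bid (3, 5): truth gives 8; no alternative beats it.
(Checking all 25 profiles: 6 have a profitable deviation, 19 do not.)

6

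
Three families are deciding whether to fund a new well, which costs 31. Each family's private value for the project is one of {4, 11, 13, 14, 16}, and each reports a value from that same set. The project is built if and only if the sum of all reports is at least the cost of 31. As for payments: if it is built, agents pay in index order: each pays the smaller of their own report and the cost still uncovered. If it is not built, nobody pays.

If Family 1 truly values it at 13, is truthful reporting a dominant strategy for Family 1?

Consider the case where Family 2 reports 4 and Family 3 reports 16.
Truthful report 13: project built, pays 13, utility 13 - 13 = 0.
Report 11 instead: project built, pays 11, utility 13 - 11 = 2.
Since 2 > 0, reporting 11 is strictly better here, so truthful reporting is not dominant.

No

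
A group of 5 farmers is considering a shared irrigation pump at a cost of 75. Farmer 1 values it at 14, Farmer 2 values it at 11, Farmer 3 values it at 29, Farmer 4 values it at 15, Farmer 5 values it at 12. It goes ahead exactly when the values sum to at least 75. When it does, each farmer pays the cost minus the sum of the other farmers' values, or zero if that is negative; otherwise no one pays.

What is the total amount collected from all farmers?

51

Total value 81 ≥ cost 75, so it is built.
Farmer 1: others sum to 67; max(0, 75 - 67) = 8.
Farmer 2: others sum to 70; max(0, 75 - 70) = 5.
Farmer 3: others sum to 52; max(0, 75 - 52) = 23.
Farmer 4: others sum to 66; max(0, 75 - 66) = 9.
Farmer 5: others sum to 69; max(0, 75 - 69) = 6.
Total collected = 8 + 5 + 23 + 9 + 6 = 51.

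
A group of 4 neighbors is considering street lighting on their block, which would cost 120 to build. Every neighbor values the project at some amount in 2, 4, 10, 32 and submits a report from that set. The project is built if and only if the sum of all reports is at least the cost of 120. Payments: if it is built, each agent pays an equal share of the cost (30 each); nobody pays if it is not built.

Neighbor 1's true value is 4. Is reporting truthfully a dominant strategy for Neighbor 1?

Check each profile of the others' reports and compare truth against every alternative report.
Others report (2, 2, 2): truth gives 0, best alternative gives 0.
Others report (2, 2, 4): truth gives 0, best alternative gives 0.
Others report (2, 2, 10): truth gives 0, best alternative gives 0.
Others report (2, 2, 32): truth gives 0, best alternative gives 0.
Others report (2, 4, 2): truth gives 0, best alternative gives 0.
Others report (2, 4, 4): truth gives 0, best alternative gives 0.
(Remaining 58 profiles checked similarly; truth is weakly best in each.)
In every case the truthful report is at least as good as any alternative, so it is a dominant strategy.

Yes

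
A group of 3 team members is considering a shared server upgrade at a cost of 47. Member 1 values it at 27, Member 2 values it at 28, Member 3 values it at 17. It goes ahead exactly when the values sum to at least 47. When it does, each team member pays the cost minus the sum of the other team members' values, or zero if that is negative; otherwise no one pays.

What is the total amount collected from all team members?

Total value 72 ≥ cost 47, so it is built.
Member 1: others sum to 45; max(0, 47 - 45) = 2.
Member 2: others sum to 44; max(0, 47 - 44) = 3.
Member 3: others sum to 55; max(0, 47 - 55) = 0.
Total collected = 2 + 3 + 0 = 5.

5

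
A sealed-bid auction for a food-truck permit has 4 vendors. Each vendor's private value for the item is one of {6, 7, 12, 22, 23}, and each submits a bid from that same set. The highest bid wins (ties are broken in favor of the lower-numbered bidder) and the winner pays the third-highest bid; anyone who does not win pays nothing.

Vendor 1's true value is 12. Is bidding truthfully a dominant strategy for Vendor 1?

No

Consider the case where Vendor 2 bids 6, Vendor 3 bids 6 and Vendor 4 bids 22.
Truthful bid 12: loses, pays 0, utility 0.
Bid 22 instead: wins, pays 6, utility 12 - 6 = 6.
Since 6 > 0, bidding 22 is strictly better here, so truthful bidding is not dominant.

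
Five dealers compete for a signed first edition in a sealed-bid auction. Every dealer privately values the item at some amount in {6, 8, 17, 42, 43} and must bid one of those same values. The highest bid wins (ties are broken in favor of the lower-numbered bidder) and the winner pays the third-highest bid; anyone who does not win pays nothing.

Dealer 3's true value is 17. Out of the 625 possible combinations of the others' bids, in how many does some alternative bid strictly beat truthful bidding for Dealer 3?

64

Others bid (6, 6, 6, 42): truth gives 0; bid 42 gives 11 > 0. Violating.
Others bid (6, 6, 6, 43): truth gives 0; bid 43 gives 11 > 0. Violating.
Others bid (6, 6, 8, 42): truth gives 0; bid 42 gives 9 > 0. Violating.
Others bid (6, 6, 8, 43): truth gives 0; bid 43 gives 9 > 0. Violating.
Others bid (6, 6, 6, 6): truth gives 11; no alternative beats it.
Others bid (6, 6, 6, 8): truth gives 11; no alternative beats it.
(Checking all 625 profiles: 64 have a profitable deviation, 561 do not.)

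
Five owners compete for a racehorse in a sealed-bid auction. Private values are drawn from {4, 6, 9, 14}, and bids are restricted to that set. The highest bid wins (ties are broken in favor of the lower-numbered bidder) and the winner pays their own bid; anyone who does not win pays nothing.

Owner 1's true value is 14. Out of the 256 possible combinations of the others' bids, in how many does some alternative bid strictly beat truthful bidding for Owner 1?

81

Others bid (4, 4, 4, 4): truth gives 0; bid 4 gives 10 > 0. Violating.
Others bid (4, 4, 4, 6): truth gives 0; bid 6 gives 8 > 0. Violating.
Others bid (4, 4, 4, 9): truth gives 0; bid 9 gives 5 > 0. Violating.
Others bid (4, 4, 6, 4): truth gives 0; bid 6 gives 8 > 0. Violating.
Others bid (4, 4, 4, 14): truth gives 0; no alternative beats it.
Others bid (4, 4, 6, 14): truth gives 0; no alternative beats it.
(Checking all 256 profiles: 81 have a profitable deviation, 175 do not.)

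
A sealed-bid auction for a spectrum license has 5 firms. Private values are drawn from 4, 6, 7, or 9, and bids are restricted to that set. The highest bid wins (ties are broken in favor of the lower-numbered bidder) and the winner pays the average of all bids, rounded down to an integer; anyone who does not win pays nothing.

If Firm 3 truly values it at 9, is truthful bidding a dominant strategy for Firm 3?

Consider the case where Firm 1 bids 4, Firm 2 bids 4, Firm 4 bids 4 and Firm 5 bids 4.
Truthful bid 9: wins, pays 5, utility 9 - 5 = 4.
Bid 6 instead: wins, pays 4, utility 9 - 4 = 5.
Since 5 > 4, bidding 6 is strictly better here, so truthful bidding is not dominant.

No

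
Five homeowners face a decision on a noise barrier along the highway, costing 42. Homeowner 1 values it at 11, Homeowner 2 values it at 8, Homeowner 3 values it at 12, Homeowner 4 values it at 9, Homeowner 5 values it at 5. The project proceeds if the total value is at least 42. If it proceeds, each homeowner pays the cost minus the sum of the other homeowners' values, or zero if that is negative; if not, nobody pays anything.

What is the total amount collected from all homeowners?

Total value 45 ≥ cost 42, so it is built.
Homeowner 1: others sum to 34; max(0, 42 - 34) = 8.
Homeowner 2: others sum to 37; max(0, 42 - 37) = 5.
Homeowner 3: others sum to 33; max(0, 42 - 33) = 9.
Homeowner 4: others sum to 36; max(0, 42 - 36) = 6.
Homeowner 5: others sum to 40; max(0, 42 - 40) = 2.
Total collected = 8 + 5 + 9 + 6 + 2 = 30.

30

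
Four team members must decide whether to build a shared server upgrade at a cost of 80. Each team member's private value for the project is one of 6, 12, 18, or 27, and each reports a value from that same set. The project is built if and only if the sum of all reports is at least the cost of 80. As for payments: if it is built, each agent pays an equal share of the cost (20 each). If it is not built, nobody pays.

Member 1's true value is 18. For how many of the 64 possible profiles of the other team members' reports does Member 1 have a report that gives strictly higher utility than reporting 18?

Others report (12, 27, 27): truth gives -2; report 6 gives 0 > -2. Violating.
Others report (18, 18, 27): truth gives -2; report 6 gives 0 > -2. Violating.
Others report (18, 27, 18): truth gives -2; report 6 gives 0 > -2. Violating.
Others report (18, 27, 27): truth gives -2; report 6 gives 0 > -2. Violating.
Others report (6, 6, 6): truth gives 0; no alternative beats it.
Others report (6, 6, 12): truth gives 0; no alternative beats it.
(Checking all 64 profiles: 9 have a profitable deviation, 55 do not.)

9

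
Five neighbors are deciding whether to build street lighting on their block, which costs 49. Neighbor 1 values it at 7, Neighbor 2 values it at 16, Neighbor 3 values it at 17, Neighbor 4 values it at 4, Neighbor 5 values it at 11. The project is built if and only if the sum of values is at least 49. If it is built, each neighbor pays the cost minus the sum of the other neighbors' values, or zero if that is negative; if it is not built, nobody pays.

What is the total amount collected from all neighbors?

Total value 55 ≥ cost 49, so it is built.
Neighbor 1: others sum to 48; max(0, 49 - 48) = 1.
Neighbor 2: others sum to 39; max(0, 49 - 39) = 10.
Neighbor 3: others sum to 38; max(0, 49 - 38) = 11.
Neighbor 4: others sum to 51; max(0, 49 - 51) = 0.
Neighbor 5: others sum to 44; max(0, 49 - 44) = 5.
Total collected = 1 + 10 + 11 + 0 + 5 = 27.

27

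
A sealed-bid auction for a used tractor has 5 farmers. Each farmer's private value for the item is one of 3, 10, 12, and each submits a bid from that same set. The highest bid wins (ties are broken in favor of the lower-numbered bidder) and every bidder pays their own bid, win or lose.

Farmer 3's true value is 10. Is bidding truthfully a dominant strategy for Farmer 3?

Consider the case where Farmer 1 bids 3, Farmer 2 bids 3, Farmer 4 bids 3 and Farmer 5 bids 12.
Truthful bid 10: loses but pays 10, utility -10.
Bid 3 instead: loses but pays 3, utility -3.
Since -3 > -10, bidding 3 is strictly better here, so truthful bidding is not dominant.

No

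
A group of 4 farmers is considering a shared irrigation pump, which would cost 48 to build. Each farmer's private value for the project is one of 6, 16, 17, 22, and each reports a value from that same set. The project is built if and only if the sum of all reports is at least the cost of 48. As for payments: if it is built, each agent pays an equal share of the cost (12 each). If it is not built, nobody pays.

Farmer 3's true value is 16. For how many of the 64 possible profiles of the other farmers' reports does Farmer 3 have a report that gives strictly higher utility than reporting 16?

6

Others report (6, 6, 16): truth gives 0; report 22 gives 4 > 0. Violating.
Others report (6, 6, 17): truth gives 0; report 22 gives 4 > 0. Violating.
Others report (6, 16, 6): truth gives 0; report 22 gives 4 > 0. Violating.
Others report (6, 17, 6): truth gives 0; report 22 gives 4 > 0. Violating.
Others report (6, 6, 6): truth gives 0; no alternative beats it.
Others report (6, 6, 22): truth gives 4; no alternative beats it.
(Checking all 64 profiles: 6 have a profitable deviation, 58 do not.)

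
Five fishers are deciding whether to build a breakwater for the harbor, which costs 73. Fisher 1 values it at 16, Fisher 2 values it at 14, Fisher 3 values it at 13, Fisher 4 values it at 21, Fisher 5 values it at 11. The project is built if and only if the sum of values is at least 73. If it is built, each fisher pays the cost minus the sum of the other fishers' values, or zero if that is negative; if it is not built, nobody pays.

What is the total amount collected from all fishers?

65

Total value 75 ≥ cost 73, so it is built.
Fisher 1: others sum to 59; max(0, 73 - 59) = 14.
Fisher 2: others sum to 61; max(0, 73 - 61) = 12.
Fisher 3: others sum to 62; max(0, 73 - 62) = 11.
Fisher 4: others sum to 54; max(0, 73 - 54) = 19.
Fisher 5: others sum to 64; max(0, 73 - 64) = 9.
Total collected = 14 + 12 + 11 + 19 + 9 = 65.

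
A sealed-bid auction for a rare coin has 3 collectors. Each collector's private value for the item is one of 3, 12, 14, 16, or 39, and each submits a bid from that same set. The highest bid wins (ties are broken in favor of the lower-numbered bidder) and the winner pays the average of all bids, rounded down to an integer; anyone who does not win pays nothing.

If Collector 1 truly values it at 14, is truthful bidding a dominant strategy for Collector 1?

No

Consider the case where Collector 2 bids 3 and Collector 3 bids 3.
Truthful bid 14: wins, pays 6, utility 14 - 6 = 8.
Bid 3 instead: wins, pays 3, utility 14 - 3 = 11.
Since 11 > 8, bidding 3 is strictly better here, so truthful bidding is not dominant.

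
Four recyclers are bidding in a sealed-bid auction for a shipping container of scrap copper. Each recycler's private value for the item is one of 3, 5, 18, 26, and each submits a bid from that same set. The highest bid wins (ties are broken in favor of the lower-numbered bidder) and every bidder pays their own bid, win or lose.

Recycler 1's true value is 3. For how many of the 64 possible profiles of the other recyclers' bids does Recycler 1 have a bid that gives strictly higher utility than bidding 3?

Others bid (3, 3, 5): truth gives -3; bid 5 gives -2 > -3. Violating.
Others bid (3, 5, 3): truth gives -3; bid 5 gives -2 > -3. Violating.
Others bid (3, 5, 5): truth gives -3; bid 5 gives -2 > -3. Violating.
Others bid (5, 3, 3): truth gives -3; bid 5 gives -2 > -3. Violating.
Others bid (3, 3, 3): truth gives 0; no alternative beats it.
Others bid (3, 3, 18): truth gives -3; no alternative beats it.
(Checking all 64 profiles: 7 have a profitable deviation, 57 do not.)

7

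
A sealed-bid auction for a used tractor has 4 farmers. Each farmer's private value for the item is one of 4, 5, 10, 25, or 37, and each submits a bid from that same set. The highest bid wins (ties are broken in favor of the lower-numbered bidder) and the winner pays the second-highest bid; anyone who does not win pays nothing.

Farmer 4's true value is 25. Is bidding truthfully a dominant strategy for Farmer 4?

Yes

Check each profile of the others' bids and compare truth against every alternative bid.
Others bid (4, 4, 4): truth gives 21, best alternative gives 21.
Others bid (4, 4, 5): truth gives 20, best alternative gives 20.
Others bid (4, 5, 4): truth gives 20, best alternative gives 20.
Others bid (4, 5, 5): truth gives 20, best alternative gives 20.
Others bid (5, 4, 4): truth gives 20, best alternative gives 20.
Others bid (5, 4, 5): truth gives 20, best alternative gives 20.
(Remaining 119 profiles checked similarly; truth is weakly best in each.)
In every case the truthful bid is at least as good as any alternative, so it is a dominant strategy.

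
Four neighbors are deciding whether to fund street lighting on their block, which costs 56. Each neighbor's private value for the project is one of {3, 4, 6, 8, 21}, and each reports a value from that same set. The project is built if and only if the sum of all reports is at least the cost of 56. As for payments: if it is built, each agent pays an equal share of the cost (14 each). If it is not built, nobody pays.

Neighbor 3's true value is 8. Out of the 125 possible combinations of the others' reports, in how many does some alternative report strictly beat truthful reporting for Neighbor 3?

Others report (6, 21, 21): truth gives -6; report 3 gives 0 > -6. Violating.
Others report (8, 21, 21): truth gives -6; report 3 gives 0 > -6. Violating.
Others report (21, 6, 21): truth gives -6; report 3 gives 0 > -6. Violating.
Others report (21, 8, 21): truth gives -6; report 3 gives 0 > -6. Violating.
Others report (3, 3, 3): truth gives 0; no alternative beats it.
Others report (3, 3, 4): truth gives 0; no alternative beats it.
(Checking all 125 profiles: 6 have a profitable deviation, 119 do not.)

6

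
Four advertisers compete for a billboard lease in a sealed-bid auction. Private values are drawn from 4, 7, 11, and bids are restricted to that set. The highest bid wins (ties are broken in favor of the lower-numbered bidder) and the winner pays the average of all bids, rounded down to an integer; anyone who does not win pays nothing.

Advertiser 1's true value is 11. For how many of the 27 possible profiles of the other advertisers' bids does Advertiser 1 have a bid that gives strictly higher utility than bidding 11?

Others bid (4, 4, 4): truth gives 6; bid 4 gives 7 > 6. Violating.
Others bid (4, 4, 7): truth gives 5; bid 7 gives 6 > 5. Violating.
Others bid (4, 7, 4): truth gives 5; bid 7 gives 6 > 5. Violating.
Others bid (4, 7, 7): truth gives 4; bid 7 gives 5 > 4. Violating.
Others bid (4, 4, 11): truth gives 4; no alternative beats it.
Others bid (4, 7, 11): truth gives 3; no alternative beats it.
(Checking all 27 profiles: 8 have a profitable deviation, 19 do not.)

8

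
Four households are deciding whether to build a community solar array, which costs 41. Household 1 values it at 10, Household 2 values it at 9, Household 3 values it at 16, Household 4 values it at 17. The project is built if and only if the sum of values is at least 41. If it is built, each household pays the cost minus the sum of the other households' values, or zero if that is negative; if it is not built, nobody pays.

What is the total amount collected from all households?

11

Total value 52 ≥ cost 41, so it is built.
Household 1: others sum to 42; max(0, 41 - 42) = 0.
Household 2: others sum to 43; max(0, 41 - 43) = 0.
Household 3: others sum to 36; max(0, 41 - 36) = 5.
Household 4: others sum to 35; max(0, 41 - 35) = 6.
Total collected = 0 + 0 + 5 + 6 = 11.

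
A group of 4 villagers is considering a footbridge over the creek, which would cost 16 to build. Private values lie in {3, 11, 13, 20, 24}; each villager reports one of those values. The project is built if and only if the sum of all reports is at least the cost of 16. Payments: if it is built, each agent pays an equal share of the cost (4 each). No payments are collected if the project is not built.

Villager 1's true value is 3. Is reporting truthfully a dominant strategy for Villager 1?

Yes

Check each profile of the others' reports and compare truth against every alternative report.
Others report (3, 3, 3): truth gives 0, best alternative gives -1.
Others report (3, 3, 11): truth gives -1, best alternative gives -1.
Others report (3, 3, 13): truth gives -1, best alternative gives -1.
Others report (3, 3, 20): truth gives -1, best alternative gives -1.
Others report (3, 3, 24): truth gives -1, best alternative gives -1.
Others report (3, 11, 3): truth gives -1, best alternative gives -1.
(Remaining 119 profiles checked similarly; truth is weakly best in each.)
In every case the truthful report is at least as good as any alternative, so it is a dominant strategy.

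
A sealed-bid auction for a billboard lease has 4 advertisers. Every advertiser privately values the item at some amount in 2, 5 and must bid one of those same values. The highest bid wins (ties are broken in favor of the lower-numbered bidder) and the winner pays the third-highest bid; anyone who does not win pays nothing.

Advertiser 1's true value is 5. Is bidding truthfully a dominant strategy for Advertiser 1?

Check each profile of the others' bids and compare truth against every alternative bid.
Others bid (2, 2, 5): truth gives 3, best alternative gives 0.
Others bid (2, 5, 2): truth gives 3, best alternative gives 0.
Others bid (5, 2, 2): truth gives 3, best alternative gives 0.
Others bid (2, 2, 2): truth gives 3, best alternative gives 3.
Others bid (2, 5, 5): truth gives 0, best alternative gives 0.
Others bid (5, 2, 5): truth gives 0, best alternative gives 0.
(Remaining 2 profiles checked similarly; truth is weakly best in each.)
In every case the truthful bid is at least as good as any alternative, so it is a dominant strategy.

Yes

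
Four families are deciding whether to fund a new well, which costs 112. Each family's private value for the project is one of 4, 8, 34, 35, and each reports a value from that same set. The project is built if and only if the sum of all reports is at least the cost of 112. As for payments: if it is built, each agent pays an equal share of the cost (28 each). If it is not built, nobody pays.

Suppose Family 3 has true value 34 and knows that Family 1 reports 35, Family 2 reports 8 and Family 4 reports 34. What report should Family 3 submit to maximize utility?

35

Report 4: project not built, utility 0.
Report 8: project not built, utility 0.
Report 34: project not built, utility 0.
Report 35: project built, pays 28, utility 34 - 28 = 6.
The best choice is 35 with utility 6.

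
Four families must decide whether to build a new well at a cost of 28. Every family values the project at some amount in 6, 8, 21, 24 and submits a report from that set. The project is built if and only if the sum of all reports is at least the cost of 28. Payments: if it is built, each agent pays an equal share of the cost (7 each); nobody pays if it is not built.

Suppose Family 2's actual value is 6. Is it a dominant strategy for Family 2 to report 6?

Check each profile of the others' reports and compare truth against every alternative report.
Others report (6, 6, 8): truth gives 0, best alternative gives -1.
Others report (6, 8, 6): truth gives 0, best alternative gives -1.
Others report (8, 6, 6): truth gives 0, best alternative gives -1.
Others report (6, 6, 21): truth gives -1, best alternative gives -1.
Others report (6, 6, 24): truth gives -1, best alternative gives -1.
Others report (6, 8, 8): truth gives -1, best alternative gives -1.
(Remaining 58 profiles checked similarly; truth is weakly best in each.)
In every case the truthful report is at least as good as any alternative, so it is a dominant strategy.

Yes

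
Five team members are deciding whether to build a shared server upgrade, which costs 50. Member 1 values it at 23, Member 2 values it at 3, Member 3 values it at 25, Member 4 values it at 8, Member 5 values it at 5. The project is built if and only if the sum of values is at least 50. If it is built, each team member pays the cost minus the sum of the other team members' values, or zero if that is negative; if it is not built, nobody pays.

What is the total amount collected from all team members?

20

Total value 64 ≥ cost 50, so it is built.
Member 1: others sum to 41; max(0, 50 - 41) = 9.
Member 2: others sum to 61; max(0, 50 - 61) = 0.
Member 3: others sum to 39; max(0, 50 - 39) = 11.
Member 4: others sum to 56; max(0, 50 - 56) = 0.
Member 5: others sum to 59; max(0, 50 - 59) = 0.
Total collected = 9 + 0 + 11 + 0 + 0 = 20.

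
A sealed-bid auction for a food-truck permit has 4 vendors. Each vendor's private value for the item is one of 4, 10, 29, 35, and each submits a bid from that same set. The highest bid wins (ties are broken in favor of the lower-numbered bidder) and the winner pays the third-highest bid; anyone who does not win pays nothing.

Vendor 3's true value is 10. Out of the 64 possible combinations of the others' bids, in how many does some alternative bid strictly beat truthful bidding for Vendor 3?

6

Others bid (4, 4, 29): truth gives 0; bid 29 gives 6 > 0. Violating.
Others bid (4, 4, 35): truth gives 0; bid 35 gives 6 > 0. Violating.
Others bid (4, 10, 4): truth gives 0; bid 29 gives 6 > 0. Violating.
Others bid (4, 29, 4): truth gives 0; bid 35 gives 6 > 0. Violating.
Others bid (4, 4, 4): truth gives 6; no alternative beats it.
Others bid (4, 4, 10): truth gives 6; no alternative beats it.
(Checking all 64 profiles: 6 have a profitable deviation, 58 do not.)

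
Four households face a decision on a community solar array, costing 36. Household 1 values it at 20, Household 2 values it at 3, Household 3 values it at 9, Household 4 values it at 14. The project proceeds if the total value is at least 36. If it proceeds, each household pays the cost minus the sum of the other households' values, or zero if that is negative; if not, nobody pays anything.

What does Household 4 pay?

4

Total value 46 ≥ cost 36, so the project is built.
The other households' values sum to 32.
Cost minus that sum is 36 - 32 = 4.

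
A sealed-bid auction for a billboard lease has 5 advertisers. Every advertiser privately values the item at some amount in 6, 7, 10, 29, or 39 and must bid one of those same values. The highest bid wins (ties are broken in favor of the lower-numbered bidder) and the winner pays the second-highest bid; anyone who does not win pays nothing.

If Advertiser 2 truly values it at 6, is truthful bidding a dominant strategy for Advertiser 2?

Check each profile of the others' bids and compare truth against every alternative bid.
Others bid (6, 6, 6, 7): truth gives 0, best alternative gives -1.
Others bid (6, 6, 7, 6): truth gives 0, best alternative gives -1.
Others bid (6, 6, 7, 7): truth gives 0, best alternative gives -1.
Others bid (6, 7, 6, 6): truth gives 0, best alternative gives -1.
Others bid (6, 7, 6, 7): truth gives 0, best alternative gives -1.
Others bid (6, 7, 7, 6): truth gives 0, best alternative gives -1.
(Remaining 619 profiles checked similarly; truth is weakly best in each.)
In every case the truthful bid is at least as good as any alternative, so it is a dominant strategy.

Yes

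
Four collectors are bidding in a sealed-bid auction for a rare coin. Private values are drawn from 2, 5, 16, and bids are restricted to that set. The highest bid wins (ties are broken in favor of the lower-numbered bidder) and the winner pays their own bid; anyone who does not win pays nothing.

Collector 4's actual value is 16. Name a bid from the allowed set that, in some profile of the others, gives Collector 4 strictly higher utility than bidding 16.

5

Suppose Collector 1 bids 2, Collector 2 bids 2 and Collector 3 bids 2.
Bid 16: wins, pays 16, utility 16 - 16 = 0.
Bid 5: wins, pays 5, utility 16 - 5 = 11.
So bidding 5 beats truth here (11 > 0).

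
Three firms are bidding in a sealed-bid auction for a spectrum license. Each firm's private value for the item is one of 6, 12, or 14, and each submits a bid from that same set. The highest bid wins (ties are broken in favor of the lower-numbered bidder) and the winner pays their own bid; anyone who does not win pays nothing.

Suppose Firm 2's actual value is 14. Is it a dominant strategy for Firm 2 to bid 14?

No

Consider the case where Firm 1 bids 6 and Firm 3 bids 6.
Truthful bid 14: wins, pays 14, utility 14 - 14 = 0.
Bid 12 instead: wins, pays 12, utility 14 - 12 = 2.
Since 2 > 0, bidding 12 is strictly better here, so truthful bidding is not dominant.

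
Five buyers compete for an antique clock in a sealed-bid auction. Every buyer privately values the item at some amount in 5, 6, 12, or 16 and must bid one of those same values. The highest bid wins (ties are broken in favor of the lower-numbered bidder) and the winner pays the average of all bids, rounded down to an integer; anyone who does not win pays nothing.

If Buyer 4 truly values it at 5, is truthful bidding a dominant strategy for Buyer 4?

Check each profile of the others' bids and compare truth against every alternative bid.
Others bid (5, 5, 5, 5): truth gives 0, best alternative gives 0.
Others bid (5, 5, 5, 6): truth gives 0, best alternative gives 0.
Others bid (5, 5, 5, 12): truth gives 0, best alternative gives 0.
Others bid (5, 5, 5, 16): truth gives 0, best alternative gives 0.
Others bid (5, 5, 6, 5): truth gives 0, best alternative gives 0.
Others bid (5, 5, 6, 6): truth gives 0, best alternative gives 0.
(Remaining 250 profiles checked similarly; truth is weakly best in each.)
In every case the truthful bid is at least as good as any alternative, so it is a dominant strategy.

Yes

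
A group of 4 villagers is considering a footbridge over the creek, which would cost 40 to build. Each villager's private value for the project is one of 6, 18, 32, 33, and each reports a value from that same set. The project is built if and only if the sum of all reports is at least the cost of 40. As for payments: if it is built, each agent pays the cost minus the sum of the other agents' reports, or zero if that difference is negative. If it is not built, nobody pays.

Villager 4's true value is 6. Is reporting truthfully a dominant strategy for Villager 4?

Check each profile of the others' reports and compare truth against every alternative report.
Others report (6, 6, 18): truth gives 0, best alternative gives -4.
Others report (6, 18, 6): truth gives 0, best alternative gives -4.
Others report (18, 6, 6): truth gives 0, best alternative gives -4.
Others report (6, 6, 32): truth gives 6, best alternative gives 6.
Others report (6, 6, 33): truth gives 6, best alternative gives 6.
Others report (6, 18, 18): truth gives 6, best alternative gives 6.
(Remaining 58 profiles checked similarly; truth is weakly best in each.)
In every case the truthful report is at least as good as any alternative, so it is a dominant strategy.

Yes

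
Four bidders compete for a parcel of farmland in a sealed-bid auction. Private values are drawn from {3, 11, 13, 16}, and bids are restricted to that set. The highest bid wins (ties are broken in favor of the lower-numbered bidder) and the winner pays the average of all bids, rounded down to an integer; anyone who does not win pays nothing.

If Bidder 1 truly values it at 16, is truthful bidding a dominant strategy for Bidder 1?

Consider the case where Bidder 2 bids 3, Bidder 3 bids 3 and Bidder 4 bids 3.
Truthful bid 16: wins, pays 6, utility 16 - 6 = 10.
Bid 3 instead: wins, pays 3, utility 16 - 3 = 13.
Since 13 > 10, bidding 3 is strictly better here, so truthful bidding is not dominant.

No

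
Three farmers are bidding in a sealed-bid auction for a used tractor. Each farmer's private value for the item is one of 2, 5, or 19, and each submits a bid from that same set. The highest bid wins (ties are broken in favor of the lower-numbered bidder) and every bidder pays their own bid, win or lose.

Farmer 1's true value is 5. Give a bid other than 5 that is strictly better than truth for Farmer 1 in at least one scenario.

Suppose Farmer 2 bids 2 and Farmer 3 bids 2.
Bid 5: wins, pays 5, utility 5 - 5 = 0.
Bid 2: wins, pays 2, utility 5 - 2 = 3.
So bidding 2 beats truth here (3 > 0).

2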